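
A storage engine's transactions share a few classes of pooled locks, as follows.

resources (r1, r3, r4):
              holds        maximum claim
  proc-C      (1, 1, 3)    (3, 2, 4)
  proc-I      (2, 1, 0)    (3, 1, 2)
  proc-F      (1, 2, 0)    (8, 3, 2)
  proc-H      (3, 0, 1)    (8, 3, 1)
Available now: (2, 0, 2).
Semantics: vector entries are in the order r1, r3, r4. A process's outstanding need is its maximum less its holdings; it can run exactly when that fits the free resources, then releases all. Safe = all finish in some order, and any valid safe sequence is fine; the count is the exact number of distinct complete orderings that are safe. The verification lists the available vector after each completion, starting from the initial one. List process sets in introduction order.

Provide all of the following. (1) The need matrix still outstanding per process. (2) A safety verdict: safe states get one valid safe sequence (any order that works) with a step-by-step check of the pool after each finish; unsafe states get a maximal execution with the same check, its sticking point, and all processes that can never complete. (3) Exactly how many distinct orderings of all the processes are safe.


(1) Need matrix, components ordered r1, r3, r4:
  proc-C: (2, 1, 1)
  proc-I: (1, 0, 2)
  proc-F: (7, 1, 2)
  proc-H: (5, 3, 0)
(2) UNSAFE — no complete ordering exists.
Key observation: after proc-I, proc-C the pool peaks at (5, 2, 5), and each blocked process is short somewhere: proc-F on r1; proc-H on r3.
The run proc-I, proc-C cannot be extended any further. Step-by-step check:
  pool = (2, 0, 2)
  proc-I: need (1, 0, 2) fits (2, 0, 2); releases (2, 1, 0), pool now (4, 1, 2)
  proc-C: need (2, 1, 1) fits (4, 1, 2); releases (1, 1, 3), pool now (5, 2, 5)
  proc-F cannot run: need (7, 1, 2) vs free (5, 2, 5) (insufficient r1)
  proc-H cannot run: need (5, 3, 0) vs free (5, 2, 5) (insufficient r3)
Processes that can never finish: proc-F and proc-H.
(3) The exact count: 0 of the possible complete orderings are safe sequences.


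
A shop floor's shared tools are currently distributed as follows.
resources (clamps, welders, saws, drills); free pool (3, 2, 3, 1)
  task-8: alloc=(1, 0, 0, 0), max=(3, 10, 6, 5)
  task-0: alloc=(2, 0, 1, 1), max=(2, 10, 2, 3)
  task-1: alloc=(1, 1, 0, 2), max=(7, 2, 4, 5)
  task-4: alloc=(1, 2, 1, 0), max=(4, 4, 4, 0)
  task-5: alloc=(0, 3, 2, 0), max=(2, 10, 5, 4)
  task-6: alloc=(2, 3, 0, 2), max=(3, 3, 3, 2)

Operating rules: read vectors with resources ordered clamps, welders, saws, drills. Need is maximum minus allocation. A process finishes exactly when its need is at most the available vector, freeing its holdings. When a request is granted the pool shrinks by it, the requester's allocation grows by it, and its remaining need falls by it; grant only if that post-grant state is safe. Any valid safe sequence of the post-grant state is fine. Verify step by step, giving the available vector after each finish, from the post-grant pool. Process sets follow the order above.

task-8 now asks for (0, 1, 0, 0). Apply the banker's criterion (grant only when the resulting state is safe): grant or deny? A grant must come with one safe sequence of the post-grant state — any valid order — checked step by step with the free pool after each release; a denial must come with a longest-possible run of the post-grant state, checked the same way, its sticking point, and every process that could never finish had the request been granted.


GRANT: granting preserves safety; a valid post-grant sequence is task-6, task-4, task-1, task-5, task-0, task-8.
Key observation: even at the reduced pool (3, 1, 3, 1), task-6 fits immediately, so safety survives the grant.
Verifying the post-grant state step by step:
  pool = (3, 1, 3, 1)
  run task-6 (needs (1, 0, 3, 0), free (3, 1, 3, 1)); after release of (2, 3, 0, 2) the pool is (5, 4, 3, 3)
  run task-4 (needs (3, 2, 3, 0), free (5, 4, 3, 3)); after release of (1, 2, 1, 0) the pool is (6, 6, 4, 3)
  run task-1 (needs (6, 1, 4, 3), free (6, 6, 4, 3)); after release of (1, 1, 0, 2) the pool is (7, 7, 4, 5)
  run task-5 (needs (2, 7, 3, 4), free (7, 7, 4, 5)); after release of (0, 3, 2, 0) the pool is (7, 10, 6, 5)
  run task-0 (needs (0, 10, 1, 2), free (7, 10, 6, 5)); after release of (2, 0, 1, 1) the pool is (9, 10, 7, 6)
  run task-8 (needs (2, 9, 6, 5), free (9, 10, 7, 6)); after release of (1, 1, 0, 0) the pool is (10, 11, 7, 6)


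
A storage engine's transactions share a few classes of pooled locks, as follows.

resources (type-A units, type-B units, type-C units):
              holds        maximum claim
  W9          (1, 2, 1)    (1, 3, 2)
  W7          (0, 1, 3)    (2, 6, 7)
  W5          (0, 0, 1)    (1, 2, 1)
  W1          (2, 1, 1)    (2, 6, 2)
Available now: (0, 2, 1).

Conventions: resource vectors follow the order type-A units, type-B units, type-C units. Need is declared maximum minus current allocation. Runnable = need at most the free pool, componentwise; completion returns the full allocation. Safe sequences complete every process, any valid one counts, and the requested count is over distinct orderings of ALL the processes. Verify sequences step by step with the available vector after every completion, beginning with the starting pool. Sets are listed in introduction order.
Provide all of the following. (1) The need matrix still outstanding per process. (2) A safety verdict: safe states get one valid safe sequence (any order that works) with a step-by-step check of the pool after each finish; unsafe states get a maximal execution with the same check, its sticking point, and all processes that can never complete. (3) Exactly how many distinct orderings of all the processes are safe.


(1) Need matrix, components ordered type-A units, type-B units, type-C units:
  W9: (0, 1, 1)
  W7: (2, 5, 4)
  W5: (1, 2, 0)
  W1: (0, 5, 1)
(2) UNSAFE — no complete ordering exists.
Key observation: after W9, W5 complete, (1, 4, 3) is the best the pool ever gets, yet each leftover process wants more type-B units.
Going as far as possible: W9, W5; after that, nothing fits. Step-by-step check:
  pool = (0, 2, 1)
  W9: need (0, 1, 1) fits (0, 2, 1); releases (1, 2, 1), pool now (1, 4, 2)
  W5: need (1, 2, 0) fits (1, 4, 2); releases (0, 0, 1), pool now (1, 4, 3)
  W7 cannot run: need (2, 5, 4) vs free (1, 4, 3) (insufficient type-A units, type-B units and type-C units)
  W1 cannot run: need (0, 5, 1) vs free (1, 4, 3) (insufficient type-B units)
Never able to finish: W7 and W1.
(3) Precisely 0 of the possible complete orderings are safe sequences.


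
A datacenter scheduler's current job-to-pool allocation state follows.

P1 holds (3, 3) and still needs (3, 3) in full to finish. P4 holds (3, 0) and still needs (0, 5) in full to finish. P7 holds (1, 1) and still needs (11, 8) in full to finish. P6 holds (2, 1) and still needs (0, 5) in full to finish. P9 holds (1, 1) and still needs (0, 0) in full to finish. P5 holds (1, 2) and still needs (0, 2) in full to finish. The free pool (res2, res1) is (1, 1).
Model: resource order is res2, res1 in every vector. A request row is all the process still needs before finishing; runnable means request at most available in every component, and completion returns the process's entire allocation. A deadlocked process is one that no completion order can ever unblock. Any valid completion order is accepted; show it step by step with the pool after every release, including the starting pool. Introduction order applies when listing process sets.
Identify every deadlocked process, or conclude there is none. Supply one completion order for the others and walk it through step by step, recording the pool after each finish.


The deadlocked set is empty.
Key observation: there is always a runnable process — P9 first — so the state unwinds completely.
One completion order for the rest: P9, P5, P1, P6, P4, P7. Walking it through:
  pool = (1, 1)
  run P9 (needs (0, 0), free (1, 1)); after release of (1, 1) the pool is (2, 2)
  run P5 (needs (0, 2), free (2, 2)); after release of (1, 2) the pool is (3, 4)
  run P1 (needs (3, 3), free (3, 4)); after release of (3, 3) the pool is (6, 7)
  run P6 (needs (0, 5), free (6, 7)); after release of (2, 1) the pool is (8, 8)
  run P4 (needs (0, 5), free (8, 8)); after release of (3, 0) the pool is (11, 8)
  run P7 (needs (11, 8), free (11, 8)); after release of (1, 1) the pool is (12, 9)


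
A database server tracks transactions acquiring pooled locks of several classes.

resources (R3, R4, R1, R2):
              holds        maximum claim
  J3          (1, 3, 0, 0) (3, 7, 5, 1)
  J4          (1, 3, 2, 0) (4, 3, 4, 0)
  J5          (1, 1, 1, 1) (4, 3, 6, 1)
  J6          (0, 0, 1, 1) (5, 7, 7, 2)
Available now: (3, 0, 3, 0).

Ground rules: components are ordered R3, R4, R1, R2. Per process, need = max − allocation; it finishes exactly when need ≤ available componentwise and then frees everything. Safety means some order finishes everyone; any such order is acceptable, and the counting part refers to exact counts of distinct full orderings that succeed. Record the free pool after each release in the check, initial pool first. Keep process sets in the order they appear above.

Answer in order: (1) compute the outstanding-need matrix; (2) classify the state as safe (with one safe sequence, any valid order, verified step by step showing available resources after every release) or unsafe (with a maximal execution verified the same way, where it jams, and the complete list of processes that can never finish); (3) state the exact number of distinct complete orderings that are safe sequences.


(1) Remaining need (order R3, R4, R1, R2):
  J3: (2, 4, 5, 1)
  J4: (3, 0, 2, 0)
  J5: (3, 2, 5, 0)
  J6: (5, 7, 6, 1)
(2) SAFE — a valid safe sequence is J4, J5, J3, J6.
Key observation: the first exact fit in this order is J4 — it needs (3, 0, 2, 0) with (3, 0, 3, 0) free, meeting a requested resource to the last unit.
Step-by-step check:
  pool = (3, 0, 3, 0)
  J4 needs (3, 0, 2, 0) <= (3, 0, 3, 0) -> finishes; pool += (1, 3, 2, 0) = (4, 3, 5, 0)
  J5 needs (3, 2, 5, 0) <= (4, 3, 5, 0) -> finishes; pool += (1, 1, 1, 1) = (5, 4, 6, 1)
  J3 needs (2, 4, 5, 1) <= (5, 4, 6, 1) -> finishes; pool += (1, 3, 0, 0) = (6, 7, 6, 1)
  J6 needs (5, 7, 6, 1) <= (6, 7, 6, 1) -> finishes; pool += (0, 0, 1, 1) = (6, 7, 7, 2)
(3) Precisely 1 of the possible complete orderings is a safe sequence.


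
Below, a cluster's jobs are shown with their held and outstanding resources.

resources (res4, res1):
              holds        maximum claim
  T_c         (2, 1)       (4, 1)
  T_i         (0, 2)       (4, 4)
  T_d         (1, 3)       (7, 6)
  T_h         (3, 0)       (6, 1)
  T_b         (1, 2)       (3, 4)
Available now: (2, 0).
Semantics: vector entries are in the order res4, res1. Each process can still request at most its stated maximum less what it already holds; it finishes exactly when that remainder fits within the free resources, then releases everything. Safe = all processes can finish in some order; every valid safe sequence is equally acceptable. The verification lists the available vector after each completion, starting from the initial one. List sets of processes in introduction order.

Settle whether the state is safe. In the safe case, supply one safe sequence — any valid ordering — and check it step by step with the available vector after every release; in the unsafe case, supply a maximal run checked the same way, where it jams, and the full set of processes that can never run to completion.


The state is UNSAFE.
Key observation: res1 is the bottleneck — with T_c, T_h done the pool holds (7, 1), short of every remaining need.
Going as far as possible: T_c, T_h; after that, nothing fits. Verifying each step:
  pool = (2, 0)
  T_c needs (2, 0) <= (2, 0) -> finishes; pool += (2, 1) = (4, 1)
  T_h needs (3, 1) <= (4, 1) -> finishes; pool += (3, 0) = (7, 1)
  T_i cannot run: need (4, 2) vs free (7, 1) (insufficient res1)
  T_d cannot run: need (6, 3) vs free (7, 1) (insufficient res1)
  T_b cannot run: need (2, 2) vs free (7, 1) (insufficient res1)
Processes that can never finish: T_i, T_d and T_b.


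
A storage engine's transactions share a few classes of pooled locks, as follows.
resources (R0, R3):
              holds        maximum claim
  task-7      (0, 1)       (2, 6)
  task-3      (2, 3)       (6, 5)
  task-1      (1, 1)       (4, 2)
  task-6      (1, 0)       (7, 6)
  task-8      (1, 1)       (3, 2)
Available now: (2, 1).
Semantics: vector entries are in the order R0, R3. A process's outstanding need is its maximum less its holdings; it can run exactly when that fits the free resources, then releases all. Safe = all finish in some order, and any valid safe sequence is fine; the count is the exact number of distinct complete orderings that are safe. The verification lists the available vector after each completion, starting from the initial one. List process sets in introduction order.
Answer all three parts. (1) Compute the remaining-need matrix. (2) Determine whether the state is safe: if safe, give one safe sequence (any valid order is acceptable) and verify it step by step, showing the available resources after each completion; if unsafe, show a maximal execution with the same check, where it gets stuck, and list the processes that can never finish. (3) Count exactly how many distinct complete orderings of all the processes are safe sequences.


(1) Remaining need (order R0, R3):
  task-7: (2, 5)
  task-3: (4, 2)
  task-1: (3, 1)
  task-6: (6, 6)
  task-8: (2, 1)
(2) SAFE — a valid safe sequence is task-8, task-1, task-3, task-6, task-7.
Key observation: the order's first zero-slack moment is task-8 ((2, 1) needed, (2, 1) free — a requested resource with nothing to spare).
Check, step by step:
  pool = (2, 1)
  run task-8 (needs (2, 1), free (2, 1)); after release of (1, 1) the pool is (3, 2)
  run task-1 (needs (3, 1), free (3, 2)); after release of (1, 1) the pool is (4, 3)
  run task-3 (needs (4, 2), free (4, 3)); after release of (2, 3) the pool is (6, 6)
  run task-6 (needs (6, 6), free (6, 6)); after release of (1, 0) the pool is (7, 6)
  run task-7 (needs (2, 5), free (7, 6)); after release of (0, 1) the pool is (7, 7)
(3) The exact count: 2 of the possible complete orderings are safe sequences.


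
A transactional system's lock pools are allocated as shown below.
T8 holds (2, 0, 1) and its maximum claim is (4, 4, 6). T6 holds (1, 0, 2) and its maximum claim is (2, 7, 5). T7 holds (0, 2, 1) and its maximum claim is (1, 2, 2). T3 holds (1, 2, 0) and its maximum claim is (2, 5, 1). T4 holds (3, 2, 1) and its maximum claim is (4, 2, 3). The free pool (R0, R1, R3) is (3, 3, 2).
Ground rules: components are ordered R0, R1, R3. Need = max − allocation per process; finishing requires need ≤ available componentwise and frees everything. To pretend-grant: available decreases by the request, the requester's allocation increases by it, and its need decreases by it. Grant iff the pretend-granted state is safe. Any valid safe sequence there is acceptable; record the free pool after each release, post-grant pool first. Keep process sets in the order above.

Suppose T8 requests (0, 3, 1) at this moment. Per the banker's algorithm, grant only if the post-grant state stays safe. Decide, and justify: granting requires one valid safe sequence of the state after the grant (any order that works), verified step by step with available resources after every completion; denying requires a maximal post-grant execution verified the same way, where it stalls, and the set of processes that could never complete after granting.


DENY. Granting would leave the state unsafe.
Key observation: after T7, T4, T3 the pool peaks at (7, 6, 3), and each blocked process is short somewhere: T8 on R3; T6 on R1.
After a pretend grant, a maximal execution: T7, T4, T3 — then nothing else fits. Check, step by step:
  pool = (3, 0, 1)
  T7: need (1, 0, 1) fits (3, 0, 1); releases (0, 2, 1), pool now (3, 2, 2)
  T4: need (1, 0, 2) fits (3, 2, 2); releases (3, 2, 1), pool now (6, 4, 3)
  T3: need (1, 3, 1) fits (6, 4, 3); releases (1, 2, 0), pool now (7, 6, 3)
  T8 still needs (2, 1, 4) but only (7, 6, 3) is free — short on R3
  T6 still needs (1, 7, 3) but only (7, 6, 3) is free — short on R1
Post-grant, the permanently blocked set is T8 and T6.


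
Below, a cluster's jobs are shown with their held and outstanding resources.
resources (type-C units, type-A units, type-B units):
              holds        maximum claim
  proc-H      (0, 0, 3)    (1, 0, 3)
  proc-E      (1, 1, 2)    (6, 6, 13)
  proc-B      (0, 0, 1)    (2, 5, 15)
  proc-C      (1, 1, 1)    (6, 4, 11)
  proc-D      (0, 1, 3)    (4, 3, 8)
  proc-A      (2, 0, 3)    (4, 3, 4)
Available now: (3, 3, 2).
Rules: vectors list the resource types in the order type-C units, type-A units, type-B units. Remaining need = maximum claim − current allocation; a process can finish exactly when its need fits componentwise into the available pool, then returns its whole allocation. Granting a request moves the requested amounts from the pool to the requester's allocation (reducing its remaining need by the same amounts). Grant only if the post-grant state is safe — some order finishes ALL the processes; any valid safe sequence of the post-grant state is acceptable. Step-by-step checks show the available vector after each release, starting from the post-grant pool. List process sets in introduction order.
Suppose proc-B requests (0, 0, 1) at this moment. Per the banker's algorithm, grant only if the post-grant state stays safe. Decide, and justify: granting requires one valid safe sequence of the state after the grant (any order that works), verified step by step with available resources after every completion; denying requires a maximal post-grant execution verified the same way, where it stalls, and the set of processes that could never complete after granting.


GRANT — the state after the grant stays safe, e.g. via proc-A, proc-H, proc-D, proc-C, proc-E, proc-B.
Key observation: granting shrinks the pool to (3, 3, 1), yet proc-A still fits and the chain goes through.
Step-by-step check of the post-grant state:
  pool = (3, 3, 1)
  proc-A: need (2, 3, 1) fits (3, 3, 1); releases (2, 0, 3), pool now (5, 3, 4)
  proc-H: need (1, 0, 0) fits (5, 3, 4); releases (0, 0, 3), pool now (5, 3, 7)
  proc-D: need (4, 2, 5) fits (5, 3, 7); releases (0, 1, 3), pool now (5, 4, 10)
  proc-C: need (5, 3, 10) fits (5, 4, 10); releases (1, 1, 1), pool now (6, 5, 11)
  proc-E: need (5, 5, 11) fits (6, 5, 11); releases (1, 1, 2), pool now (7, 6, 13)
  proc-B: need (2, 5, 13) fits (7, 6, 13); releases (0, 0, 2), pool now (7, 6, 15)


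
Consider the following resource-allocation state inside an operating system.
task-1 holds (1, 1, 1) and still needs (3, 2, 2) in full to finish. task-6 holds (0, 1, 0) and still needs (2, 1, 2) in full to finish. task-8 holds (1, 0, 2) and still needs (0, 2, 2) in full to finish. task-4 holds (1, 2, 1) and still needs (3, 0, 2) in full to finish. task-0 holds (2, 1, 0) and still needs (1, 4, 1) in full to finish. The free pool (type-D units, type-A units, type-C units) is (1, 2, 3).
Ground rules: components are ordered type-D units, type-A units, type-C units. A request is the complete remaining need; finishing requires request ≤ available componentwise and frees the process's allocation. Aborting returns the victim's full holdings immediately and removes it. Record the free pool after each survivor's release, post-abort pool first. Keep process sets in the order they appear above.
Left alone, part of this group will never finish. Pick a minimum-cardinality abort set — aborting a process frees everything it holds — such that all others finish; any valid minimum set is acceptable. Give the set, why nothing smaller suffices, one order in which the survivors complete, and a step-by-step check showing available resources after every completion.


The answer: abort task-1.
Key observation: task-4 could never have finished before the abort; with (1, 1, 1) returned by task-1, it fits at step 3.
No smaller set exists: with zero aborts the deadlock remains.
The survivors complete as task-6, task-8, task-4, task-0. Step-by-step check (starting from the post-abort pool):
  pool = (2, 3, 4)
  run task-6 (needs (2, 1, 2), free (2, 3, 4)); after release of (0, 1, 0) the pool is (2, 4, 4)
  run task-8 (needs (0, 2, 2), free (2, 4, 4)); after release of (1, 0, 2) the pool is (3, 4, 6)
  run task-4 (needs (3, 0, 2), free (3, 4, 6)); after release of (1, 2, 1) the pool is (4, 6, 7)
  run task-0 (needs (1, 4, 1), free (4, 6, 7)); after release of (2, 1, 0) the pool is (6, 7, 7)


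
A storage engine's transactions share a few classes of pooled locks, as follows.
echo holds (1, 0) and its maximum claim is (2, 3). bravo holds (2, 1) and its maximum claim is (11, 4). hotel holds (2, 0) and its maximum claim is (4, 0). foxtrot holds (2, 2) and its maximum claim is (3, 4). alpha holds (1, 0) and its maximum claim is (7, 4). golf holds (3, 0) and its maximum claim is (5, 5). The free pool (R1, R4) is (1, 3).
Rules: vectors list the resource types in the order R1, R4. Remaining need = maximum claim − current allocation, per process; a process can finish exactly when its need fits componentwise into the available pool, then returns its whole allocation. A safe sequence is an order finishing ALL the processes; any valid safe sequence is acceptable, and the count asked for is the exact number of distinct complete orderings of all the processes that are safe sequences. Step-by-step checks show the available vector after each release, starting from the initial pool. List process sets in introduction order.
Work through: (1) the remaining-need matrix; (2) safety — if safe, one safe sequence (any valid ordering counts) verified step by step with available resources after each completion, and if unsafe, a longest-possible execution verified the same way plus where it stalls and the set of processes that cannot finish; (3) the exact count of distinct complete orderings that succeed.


(1) Need matrix, components ordered R1, R4:
  echo: (1, 3)
  bravo: (9, 3)
  hotel: (2, 0)
  foxtrot: (1, 2)
  alpha: (6, 4)
  golf: (2, 5)
(2) SAFE. One safe sequence: echo, hotel, foxtrot, golf, bravo, alpha.
Key observation: the first exact fit in this order is echo — it needs (1, 3) with (1, 3) free, meeting a requested resource to the last unit.
Walking it through:
  pool = (1, 3)
  run echo (needs (1, 3), free (1, 3)); after release of (1, 0) the pool is (2, 3)
  run hotel (needs (2, 0), free (2, 3)); after release of (2, 0) the pool is (4, 3)
  run foxtrot (needs (1, 2), free (4, 3)); after release of (2, 2) the pool is (6, 5)
  run golf (needs (2, 5), free (6, 5)); after release of (3, 0) the pool is (9, 5)
  run bravo (needs (9, 3), free (9, 5)); after release of (2, 1) the pool is (11, 6)
  run alpha (needs (6, 4), free (11, 6)); after release of (1, 0) the pool is (12, 6)
(3) Exactly 32 of the possible complete orderings are safe sequences.


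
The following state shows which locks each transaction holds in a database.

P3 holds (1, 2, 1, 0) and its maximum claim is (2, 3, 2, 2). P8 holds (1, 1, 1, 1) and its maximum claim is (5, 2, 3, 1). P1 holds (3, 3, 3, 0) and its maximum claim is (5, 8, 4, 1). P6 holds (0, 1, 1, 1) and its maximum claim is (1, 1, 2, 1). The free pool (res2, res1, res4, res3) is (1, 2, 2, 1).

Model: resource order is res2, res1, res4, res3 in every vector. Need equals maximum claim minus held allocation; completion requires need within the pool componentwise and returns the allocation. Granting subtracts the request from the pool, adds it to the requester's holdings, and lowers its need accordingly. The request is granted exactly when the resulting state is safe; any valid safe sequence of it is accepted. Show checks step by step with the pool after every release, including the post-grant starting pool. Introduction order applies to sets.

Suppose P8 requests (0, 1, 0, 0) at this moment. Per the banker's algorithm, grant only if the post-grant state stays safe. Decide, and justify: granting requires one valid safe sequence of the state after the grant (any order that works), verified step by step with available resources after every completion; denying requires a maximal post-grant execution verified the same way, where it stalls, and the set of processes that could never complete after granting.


DENY — the pretend-granted state is unsafe.
Key observation: after P6, P3 the pool peaks at (2, 4, 4, 2), and each blocked process is short somewhere: P8 on res2; P1 on res1.
After a pretend grant, a maximal execution: P6, P3 — then nothing else fits. Walking it through:
  pool = (1, 1, 2, 1)
  run P6 (needs (1, 0, 1, 0), free (1, 1, 2, 1)); after release of (0, 1, 1, 1) the pool is (1, 2, 3, 2)
  run P3 (needs (1, 1, 1, 2), free (1, 2, 3, 2)); after release of (1, 2, 1, 0) the pool is (2, 4, 4, 2)
  P8 cannot run: need (4, 0, 2, 0) vs free (2, 4, 4, 2) (insufficient res2)
  P1 cannot run: need (2, 5, 1, 1) vs free (2, 4, 4, 2) (insufficient res1)
Had the request been granted, P8 and P1 could never finish.


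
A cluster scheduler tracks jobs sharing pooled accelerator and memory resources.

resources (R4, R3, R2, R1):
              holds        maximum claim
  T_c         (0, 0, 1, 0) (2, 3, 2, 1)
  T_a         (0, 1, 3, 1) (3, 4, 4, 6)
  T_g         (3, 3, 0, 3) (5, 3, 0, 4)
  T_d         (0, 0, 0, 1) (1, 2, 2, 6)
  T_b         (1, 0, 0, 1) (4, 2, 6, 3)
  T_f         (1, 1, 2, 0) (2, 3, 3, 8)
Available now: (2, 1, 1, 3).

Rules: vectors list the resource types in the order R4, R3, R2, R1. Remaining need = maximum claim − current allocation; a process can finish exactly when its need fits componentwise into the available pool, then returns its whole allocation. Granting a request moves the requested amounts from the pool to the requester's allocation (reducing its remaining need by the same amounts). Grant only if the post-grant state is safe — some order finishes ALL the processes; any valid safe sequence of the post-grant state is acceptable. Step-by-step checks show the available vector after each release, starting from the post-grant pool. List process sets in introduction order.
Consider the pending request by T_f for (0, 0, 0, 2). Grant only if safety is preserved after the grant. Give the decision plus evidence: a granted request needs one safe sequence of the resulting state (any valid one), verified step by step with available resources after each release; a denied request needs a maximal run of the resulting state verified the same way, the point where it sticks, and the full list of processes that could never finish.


DENY: after the grant no complete ordering would exist.
Key observation: after T_g, T_c the pool peaks at (5, 4, 2, 4), and each blocked process is short somewhere: T_a on R1; T_d on R1; T_b on R2; T_f on R1.
Pretend the grant happened; the run T_g, T_c goes as far as possible. Walking it through:
  pool = (2, 1, 1, 1)
  run T_g (needs (2, 0, 0, 1), free (2, 1, 1, 1)); after release of (3, 3, 0, 3) the pool is (5, 4, 1, 4)
  run T_c (needs (2, 3, 1, 1), free (5, 4, 1, 4)); after release of (0, 0, 1, 0) the pool is (5, 4, 2, 4)
  T_a still needs (3, 3, 1, 5) but only (5, 4, 2, 4) is free — short on R1
  T_d still needs (1, 2, 2, 5) but only (5, 4, 2, 4) is free — short on R1
  T_b still needs (3, 2, 6, 2) but only (5, 4, 2, 4) is free — short on R2
  T_f still needs (1, 2, 1, 6) but only (5, 4, 2, 4) is free — short on R1
Processes that could never finish after the grant: T_a, T_d, T_b and T_f.


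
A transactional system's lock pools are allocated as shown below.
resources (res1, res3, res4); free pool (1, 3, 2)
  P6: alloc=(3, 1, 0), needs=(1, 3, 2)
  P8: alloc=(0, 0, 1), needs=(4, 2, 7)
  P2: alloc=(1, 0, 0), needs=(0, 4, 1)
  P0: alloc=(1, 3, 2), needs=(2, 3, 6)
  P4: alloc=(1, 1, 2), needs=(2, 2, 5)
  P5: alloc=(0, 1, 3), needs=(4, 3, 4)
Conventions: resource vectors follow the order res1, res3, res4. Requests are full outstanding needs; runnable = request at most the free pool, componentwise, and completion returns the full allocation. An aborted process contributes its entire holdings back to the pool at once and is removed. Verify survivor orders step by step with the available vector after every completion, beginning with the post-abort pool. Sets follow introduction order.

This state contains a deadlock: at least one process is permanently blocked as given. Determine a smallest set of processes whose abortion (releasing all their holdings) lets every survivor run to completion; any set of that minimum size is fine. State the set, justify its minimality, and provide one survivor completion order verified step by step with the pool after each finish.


Minimum abort set: P0.
Key observation: no ordering could ever have run P5 before the abort of P0; with (1, 3, 2) back in the pool it fits at step 3.
No smaller set exists: with zero aborts the deadlock remains.
Survivors finish in the order: P2, P6, P5, P8, P4. Walking it through (pool after the aborts first):
  pool = (2, 6, 4)
  P2 needs (0, 4, 1) <= (2, 6, 4) -> finishes; pool += (1, 0, 0) = (3, 6, 4)
  P6 needs (1, 3, 2) <= (3, 6, 4) -> finishes; pool += (3, 1, 0) = (6, 7, 4)
  P5 needs (4, 3, 4) <= (6, 7, 4) -> finishes; pool += (0, 1, 3) = (6, 8, 7)
  P8 needs (4, 2, 7) <= (6, 8, 7) -> finishes; pool += (0, 0, 1) = (6, 8, 8)
  P4 needs (2, 2, 5) <= (6, 8, 8) -> finishes; pool += (1, 1, 2) = (7, 9, 10)


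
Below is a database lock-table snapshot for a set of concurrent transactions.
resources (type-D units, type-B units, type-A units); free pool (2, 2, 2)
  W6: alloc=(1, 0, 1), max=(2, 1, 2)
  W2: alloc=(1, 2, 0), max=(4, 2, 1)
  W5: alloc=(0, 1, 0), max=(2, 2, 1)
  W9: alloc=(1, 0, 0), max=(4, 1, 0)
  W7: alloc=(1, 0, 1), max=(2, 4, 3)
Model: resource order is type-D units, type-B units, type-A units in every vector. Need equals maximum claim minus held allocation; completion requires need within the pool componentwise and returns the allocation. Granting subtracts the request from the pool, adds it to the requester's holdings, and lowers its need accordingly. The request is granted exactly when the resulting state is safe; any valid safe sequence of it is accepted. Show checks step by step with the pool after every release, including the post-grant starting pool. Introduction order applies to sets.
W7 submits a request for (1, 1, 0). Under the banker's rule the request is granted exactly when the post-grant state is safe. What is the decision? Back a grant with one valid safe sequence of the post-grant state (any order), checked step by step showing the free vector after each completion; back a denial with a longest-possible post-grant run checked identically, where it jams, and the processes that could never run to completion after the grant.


DENY: after the grant no complete ordering would exist.
Key observation: after W6, W5 the pool peaks at (2, 2, 3), and each blocked process is short somewhere: W2 on type-D units; W9 on type-D units; W7 on type-B units.
Pretend the grant happened; the run W6, W5 goes as far as possible. Walking it through:
  pool = (1, 1, 2)
  W6 needs (1, 1, 1) <= (1, 1, 2) -> finishes; pool += (1, 0, 1) = (2, 1, 3)
  W5 needs (2, 1, 1) <= (2, 1, 3) -> finishes; pool += (0, 1, 0) = (2, 2, 3)
  W2 cannot run: need (3, 0, 1) vs free (2, 2, 3) (insufficient type-D units)
  W9 cannot run: need (3, 1, 0) vs free (2, 2, 3) (insufficient type-D units)
  W7 cannot run: need (0, 3, 2) vs free (2, 2, 3) (insufficient type-B units)
Post-grant, the permanently blocked set is W2, W9 and W7.


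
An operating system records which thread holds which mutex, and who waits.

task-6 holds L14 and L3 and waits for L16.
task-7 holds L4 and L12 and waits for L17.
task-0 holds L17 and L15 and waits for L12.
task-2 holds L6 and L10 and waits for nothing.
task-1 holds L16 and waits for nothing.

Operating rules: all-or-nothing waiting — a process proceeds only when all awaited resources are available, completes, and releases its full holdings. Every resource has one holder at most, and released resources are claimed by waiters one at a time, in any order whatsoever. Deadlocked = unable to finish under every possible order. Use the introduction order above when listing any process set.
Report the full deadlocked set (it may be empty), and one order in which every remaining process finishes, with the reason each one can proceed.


The deadlocked set is task-7 and task-0.
Key observation: task-7 -> task-0 -> task-7 is a circular wait — nothing in it can go first; no other process is dragged down with it.
The rest can finish in the order task-1, task-6, task-2.
Verifying each step:
  task-1 waits on nothing -> runs at once and releases L16
  task-6 waits on L16 — all released -> runs and releases L14 and L3
  task-2 waits on nothing -> runs at once and releases L6 and L10


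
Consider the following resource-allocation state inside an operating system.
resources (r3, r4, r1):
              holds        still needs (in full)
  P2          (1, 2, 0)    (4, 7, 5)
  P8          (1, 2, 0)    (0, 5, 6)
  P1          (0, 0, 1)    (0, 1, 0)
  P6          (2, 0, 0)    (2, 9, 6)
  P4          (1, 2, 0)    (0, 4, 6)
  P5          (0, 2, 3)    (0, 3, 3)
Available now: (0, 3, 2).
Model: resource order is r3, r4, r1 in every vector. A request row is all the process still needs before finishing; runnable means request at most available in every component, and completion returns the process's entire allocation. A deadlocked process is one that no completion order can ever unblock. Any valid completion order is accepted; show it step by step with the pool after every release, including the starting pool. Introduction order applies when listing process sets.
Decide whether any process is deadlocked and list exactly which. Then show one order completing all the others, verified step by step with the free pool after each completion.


Nothing here is deadlocked.
Key observation: P1 leads a chain of completions in which each release enables another process.
A valid finishing order for the others: P1, P5, P8, P4, P6, P2. Verifying each step:
  pool = (0, 3, 2)
  P1 needs (0, 1, 0) <= (0, 3, 2) -> finishes; pool += (0, 0, 1) = (0, 3, 3)
  P5 needs (0, 3, 3) <= (0, 3, 3) -> finishes; pool += (0, 2, 3) = (0, 5, 6)
  P8 needs (0, 5, 6) <= (0, 5, 6) -> finishes; pool += (1, 2, 0) = (1, 7, 6)
  P4 needs (0, 4, 6) <= (1, 7, 6) -> finishes; pool += (1, 2, 0) = (2, 9, 6)
  P6 needs (2, 9, 6) <= (2, 9, 6) -> finishes; pool += (2, 0, 0) = (4, 9, 6)
  P2 needs (4, 7, 5) <= (4, 9, 6) -> finishes; pool += (1, 2, 0) = (5, 11, 6)


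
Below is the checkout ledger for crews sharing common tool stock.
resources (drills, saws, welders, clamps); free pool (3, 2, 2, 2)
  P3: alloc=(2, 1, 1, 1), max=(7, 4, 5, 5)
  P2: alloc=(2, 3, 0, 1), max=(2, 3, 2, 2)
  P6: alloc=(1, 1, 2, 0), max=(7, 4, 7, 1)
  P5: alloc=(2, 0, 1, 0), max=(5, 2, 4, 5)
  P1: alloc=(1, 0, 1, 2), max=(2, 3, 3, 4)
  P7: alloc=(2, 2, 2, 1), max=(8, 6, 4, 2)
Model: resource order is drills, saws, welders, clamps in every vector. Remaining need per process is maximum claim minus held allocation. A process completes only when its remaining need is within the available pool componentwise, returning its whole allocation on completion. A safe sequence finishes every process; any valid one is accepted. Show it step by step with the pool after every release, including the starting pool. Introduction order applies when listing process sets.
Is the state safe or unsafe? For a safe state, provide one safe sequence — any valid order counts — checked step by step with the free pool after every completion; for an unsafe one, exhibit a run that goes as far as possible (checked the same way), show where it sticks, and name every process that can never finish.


SAFE, for example via the order P2, P1, P7, P6, P5, P3.
Key observation: at P2 the run first touches a limit — (0, 0, 2, 1) against (3, 2, 2, 2), exact on a resource it actually requests.
Step-by-step check:
  pool = (3, 2, 2, 2)
  run P2 (needs (0, 0, 2, 1), free (3, 2, 2, 2)); after release of (2, 3, 0, 1) the pool is (5, 5, 2, 3)
  run P1 (needs (1, 3, 2, 2), free (5, 5, 2, 3)); after release of (1, 0, 1, 2) the pool is (6, 5, 3, 5)
  run P7 (needs (6, 4, 2, 1), free (6, 5, 3, 5)); after release of (2, 2, 2, 1) the pool is (8, 7, 5, 6)
  run P6 (needs (6, 3, 5, 1), free (8, 7, 5, 6)); after release of (1, 1, 2, 0) the pool is (9, 8, 7, 6)
  run P5 (needs (3, 2, 3, 5), free (9, 8, 7, 6)); after release of (2, 0, 1, 0) the pool is (11, 8, 8, 6)
  run P3 (needs (5, 3, 4, 4), free (11, 8, 8, 6)); after release of (2, 1, 1, 1) the pool is (13, 9, 9, 7)


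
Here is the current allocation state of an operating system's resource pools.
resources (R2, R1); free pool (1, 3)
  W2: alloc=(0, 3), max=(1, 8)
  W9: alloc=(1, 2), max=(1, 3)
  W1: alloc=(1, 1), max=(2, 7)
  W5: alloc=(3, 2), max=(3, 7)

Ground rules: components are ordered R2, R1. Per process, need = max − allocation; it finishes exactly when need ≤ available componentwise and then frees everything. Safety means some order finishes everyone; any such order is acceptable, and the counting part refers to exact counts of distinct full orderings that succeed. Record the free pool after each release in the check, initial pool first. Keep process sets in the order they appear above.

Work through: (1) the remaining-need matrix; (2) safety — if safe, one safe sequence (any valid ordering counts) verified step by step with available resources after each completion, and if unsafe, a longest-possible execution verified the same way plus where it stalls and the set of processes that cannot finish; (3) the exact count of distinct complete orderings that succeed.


(1) Outstanding need per process (order R2, R1):
  W2: (1, 5)
  W9: (0, 1)
  W1: (1, 6)
  W5: (0, 5)
(2) SAFE. One safe sequence: W9, W5, W1, W2.
Key observation: reading the order forward, W5 is the first process whose need (0, 5) meets the free pool (2, 5) exactly on a resource it requests.
Check, step by step:
  pool = (1, 3)
  W9: need (0, 1) fits (1, 3); releases (1, 2), pool now (2, 5)
  W5: need (0, 5) fits (2, 5); releases (3, 2), pool now (5, 7)
  W1: need (1, 6) fits (5, 7); releases (1, 1), pool now (6, 8)
  W2: need (1, 5) fits (6, 8); releases (0, 3), pool now (6, 11)
(3) Exactly 4 of the possible complete orderings are safe sequences.


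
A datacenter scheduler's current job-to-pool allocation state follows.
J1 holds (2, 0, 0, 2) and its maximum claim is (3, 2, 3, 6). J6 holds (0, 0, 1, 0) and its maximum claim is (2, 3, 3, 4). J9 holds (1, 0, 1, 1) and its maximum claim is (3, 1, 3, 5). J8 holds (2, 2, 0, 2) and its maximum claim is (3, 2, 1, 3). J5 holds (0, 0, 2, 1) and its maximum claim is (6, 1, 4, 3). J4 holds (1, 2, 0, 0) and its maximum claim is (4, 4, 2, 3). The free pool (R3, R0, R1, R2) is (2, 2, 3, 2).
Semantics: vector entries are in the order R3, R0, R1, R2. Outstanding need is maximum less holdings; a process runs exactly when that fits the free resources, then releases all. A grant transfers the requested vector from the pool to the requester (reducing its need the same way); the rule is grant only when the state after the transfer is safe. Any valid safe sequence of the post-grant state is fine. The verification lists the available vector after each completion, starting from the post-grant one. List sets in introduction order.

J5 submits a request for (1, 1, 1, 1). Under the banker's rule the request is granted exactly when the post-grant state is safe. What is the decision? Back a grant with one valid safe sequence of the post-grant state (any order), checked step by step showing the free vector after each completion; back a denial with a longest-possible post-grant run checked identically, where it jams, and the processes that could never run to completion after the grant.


DENY. Granting would leave the state unsafe.
Key observation: after J8, J4 the pool peaks at (4, 5, 2, 3), and each blocked process is short somewhere: J1 on R1, R2; J6 on R2; J9 on R2; J5 on R3.
After a pretend grant, a maximal execution: J8, J4 — then nothing else fits. Walking it through:
  pool = (1, 1, 2, 1)
  J8 needs (1, 0, 1, 1) <= (1, 1, 2, 1) -> finishes; pool += (2, 2, 0, 2) = (3, 3, 2, 3)
  J4 needs (3, 2, 2, 3) <= (3, 3, 2, 3) -> finishes; pool += (1, 2, 0, 0) = (4, 5, 2, 3)
  J1 cannot run: need (1, 2, 3, 4) vs free (4, 5, 2, 3) (insufficient R1 and R2)
  J6 cannot run: need (2, 3, 2, 4) vs free (4, 5, 2, 3) (insufficient R2)
  J9 cannot run: need (2, 1, 2, 4) vs free (4, 5, 2, 3) (insufficient R2)
  J5 cannot run: need (5, 0, 1, 1) vs free (4, 5, 2, 3) (insufficient R3)
Post-grant, the permanently blocked set is J1, J6, J9 and J5.
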